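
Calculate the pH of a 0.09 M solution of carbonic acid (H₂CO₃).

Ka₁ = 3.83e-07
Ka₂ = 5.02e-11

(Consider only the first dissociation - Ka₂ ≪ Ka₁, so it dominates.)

First dissociation dominates. From Ka₁ = [H⁺][HA⁻]/[H₂A], x² + Ka₁·x − Ka₁·C = 0 with C = 0.09 M and Ka₁ = 3.83e-07. Solving: [H⁺] = (−Ka₁ + √(Ka₁² + 4·Ka₁·C)) / 2 = 1.8547e-04 M. pH = -log(1.8547e-04) = 3.73.

pH = 3.73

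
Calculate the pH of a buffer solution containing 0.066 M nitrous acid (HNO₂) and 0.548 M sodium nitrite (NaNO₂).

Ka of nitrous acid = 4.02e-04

pKa = -log(4.02e-04) = 3.40. pH = pKa + log([A⁻]/[HA]) = 3.40 + log(0.548/0.066)

pH = 4.32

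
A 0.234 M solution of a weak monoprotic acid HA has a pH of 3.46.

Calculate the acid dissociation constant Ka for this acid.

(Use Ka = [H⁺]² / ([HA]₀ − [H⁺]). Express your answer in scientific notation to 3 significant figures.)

[H⁺] = 10^(−pH) = 10^(−3.46) = 3.467e-04 M. For HA ⇌ H⁺ + A⁻, Ka = [H⁺][A⁻]/[HA] = [H⁺]² / ([HA]₀ − [H⁺]) = (3.467e-04)² / (0.234 − 3.467e-04) = 5.15e-07.

K_a = 5.15e-07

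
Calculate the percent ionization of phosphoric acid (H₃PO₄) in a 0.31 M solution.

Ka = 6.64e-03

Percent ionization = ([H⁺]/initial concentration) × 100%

Using Ka equilibrium: x² + Ka×x - Ka×C = 0. Solving: [H⁺] = 4.2171e-02. Percent = (4.2171e-02/0.31) × 100

Percent ionization = 13.6%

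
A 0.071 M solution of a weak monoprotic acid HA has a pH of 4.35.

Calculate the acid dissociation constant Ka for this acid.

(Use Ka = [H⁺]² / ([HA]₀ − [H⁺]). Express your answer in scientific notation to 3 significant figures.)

[H⁺] = 10^(−pH) = 10^(−4.35) = 4.467e-05 M. For HA ⇌ H⁺ + A⁻, Ka = [H⁺][A⁻]/[HA] = [H⁺]² / ([HA]₀ − [H⁺]) = (4.467e-05)² / (0.071 − 4.467e-05) = 2.81e-08.

K_a = 2.81e-08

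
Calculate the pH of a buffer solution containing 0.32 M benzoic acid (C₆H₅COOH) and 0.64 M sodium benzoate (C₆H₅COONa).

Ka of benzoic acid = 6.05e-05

pKa = -log(6.05e-05) = 4.22. pH = pKa + log([A⁻]/[HA]) = 4.22 + log(0.64/0.32)

pH = 4.52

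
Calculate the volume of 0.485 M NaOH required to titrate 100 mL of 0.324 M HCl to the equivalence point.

At equivalence: moles acid = moles base. moles HCl = 0.324 × 100/1000 = 0.0324 mol. V_base = moles / 0.485 × 1000 = 66.8 mL.

V_{base} = 66.8 mL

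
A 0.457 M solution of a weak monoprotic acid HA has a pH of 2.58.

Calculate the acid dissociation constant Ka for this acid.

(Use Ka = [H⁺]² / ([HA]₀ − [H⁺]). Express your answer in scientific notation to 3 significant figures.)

[H⁺] = 10^(−pH) = 10^(−2.58) = 2.630e-03 M. For HA ⇌ H⁺ + A⁻, Ka = [H⁺][A⁻]/[HA] = [H⁺]² / ([HA]₀ − [H⁺]) = (2.630e-03)² / (0.457 − 2.630e-03) = 1.52e-05.

K_a = 1.52e-05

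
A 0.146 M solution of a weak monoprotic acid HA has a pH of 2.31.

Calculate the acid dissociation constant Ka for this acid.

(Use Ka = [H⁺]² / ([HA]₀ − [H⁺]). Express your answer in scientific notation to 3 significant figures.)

[H⁺] = 10^(−pH) = 10^(−2.31) = 4.898e-03 M. For HA ⇌ H⁺ + A⁻, Ka = [H⁺][A⁻]/[HA] = [H⁺]² / ([HA]₀ − [H⁺]) = (4.898e-03)² / (0.146 − 4.898e-03) = 1.70e-04.

K_a = 1.70e-04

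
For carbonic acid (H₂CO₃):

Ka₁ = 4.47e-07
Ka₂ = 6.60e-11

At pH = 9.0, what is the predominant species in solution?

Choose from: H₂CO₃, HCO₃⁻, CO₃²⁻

pKa₁ = 6.35, pKa₂ = 10.18. For a polyprotic acid the predominant species crosses at each pKa: below pKa_n the protonated form dominates, above it the deprotonated form does. At pH = 9.0, the predominant species is HCO₃⁻.

HCO₃⁻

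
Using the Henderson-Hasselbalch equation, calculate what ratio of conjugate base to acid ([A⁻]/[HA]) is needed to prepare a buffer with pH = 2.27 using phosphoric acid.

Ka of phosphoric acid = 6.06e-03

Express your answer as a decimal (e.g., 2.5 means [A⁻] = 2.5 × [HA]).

pKa = -log(6.06e-03) = 2.2175. pH = pKa + log([A⁻]/[HA]), so log([A⁻]/[HA]) = pH − pKa = 2.27 − 2.2175 = 0.0525. [A⁻]/[HA] = 10^(0.0525) = 1.13

[A⁻]/[HA] = 1.13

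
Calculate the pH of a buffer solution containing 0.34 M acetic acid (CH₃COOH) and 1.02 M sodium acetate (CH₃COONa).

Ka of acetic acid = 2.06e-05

pKa = -log(2.06e-05) = 4.69. pH = pKa + log([A⁻]/[HA]) = 4.69 + log(1.02/0.34)

pH = 5.16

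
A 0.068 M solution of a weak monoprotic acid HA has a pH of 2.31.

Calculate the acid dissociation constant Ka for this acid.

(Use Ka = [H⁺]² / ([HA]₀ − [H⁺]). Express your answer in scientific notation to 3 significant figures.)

[H⁺] = 10^(−pH) = 10^(−2.31) = 4.898e-03 M. For HA ⇌ H⁺ + A⁻, Ka = [H⁺][A⁻]/[HA] = [H⁺]² / ([HA]₀ − [H⁺]) = (4.898e-03)² / (0.068 − 4.898e-03) = 3.80e-04.

K_a = 3.80e-04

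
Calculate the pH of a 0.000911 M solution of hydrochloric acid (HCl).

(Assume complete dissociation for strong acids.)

[H⁺] = 0.000911 M for strong acid. pH = -log[H⁺] = -log(0.000911)

pH = 3.04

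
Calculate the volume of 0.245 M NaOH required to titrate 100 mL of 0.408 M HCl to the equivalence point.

At equivalence: moles acid = moles base. moles HCl = 0.408 × 100/1000 = 0.0408 mol. V_base = moles / 0.245 × 1000 = 166.5 mL.

V_{base} = 166.5 mL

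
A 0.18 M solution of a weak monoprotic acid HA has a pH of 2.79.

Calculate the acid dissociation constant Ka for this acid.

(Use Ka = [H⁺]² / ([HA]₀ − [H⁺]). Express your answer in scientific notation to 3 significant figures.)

[H⁺] = 10^(−pH) = 10^(−2.79) = 1.622e-03 M. For HA ⇌ H⁺ + A⁻, Ka = [H⁺][A⁻]/[HA] = [H⁺]² / ([HA]₀ − [H⁺]) = (1.622e-03)² / (0.18 − 1.622e-03) = 1.47e-05.

K_a = 1.47e-05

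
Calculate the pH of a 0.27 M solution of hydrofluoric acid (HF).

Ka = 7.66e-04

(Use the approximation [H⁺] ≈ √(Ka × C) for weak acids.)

[H⁺] = √(Ka × C) = √(7.66e-04 × 0.27) = 1.4381e-02. pH = -log(1.4381e-02)

pH = 1.84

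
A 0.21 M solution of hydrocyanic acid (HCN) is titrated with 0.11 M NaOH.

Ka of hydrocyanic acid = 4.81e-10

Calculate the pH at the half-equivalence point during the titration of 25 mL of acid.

At half-equivalence [HA] = [A⁻], so Henderson-Hasselbalch gives pH = pKa = -log(4.81e-10) = 9.32.

pH = pKa = 9.32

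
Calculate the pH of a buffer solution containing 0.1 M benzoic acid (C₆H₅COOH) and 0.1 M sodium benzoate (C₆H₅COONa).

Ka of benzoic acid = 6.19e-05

pKa = -log(6.19e-05) = 4.21. pH = pKa + log([A⁻]/[HA]) = 4.21 + log(0.1/0.1)

pH = 4.21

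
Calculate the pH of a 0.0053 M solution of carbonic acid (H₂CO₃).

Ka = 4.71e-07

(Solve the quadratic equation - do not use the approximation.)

x² + Ka×x - Ka×C = 0. Using quadratic formula: [H⁺] = 4.9728e-05

pH = 4.30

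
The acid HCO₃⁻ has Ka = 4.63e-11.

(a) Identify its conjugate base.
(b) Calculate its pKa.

(a) The conjugate base is formed by removing one H⁺ from HCO₃⁻, giving CO₃²⁻. (b) pKa = -log(Ka) = -log(4.63e-11) = 10.33.

Conjugate base: CO₃²⁻; pK_a = 10.33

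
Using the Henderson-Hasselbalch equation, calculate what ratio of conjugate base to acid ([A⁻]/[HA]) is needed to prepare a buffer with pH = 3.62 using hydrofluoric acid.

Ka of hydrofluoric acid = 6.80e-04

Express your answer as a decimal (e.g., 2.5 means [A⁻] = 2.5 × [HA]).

pKa = -log(6.80e-04) = 3.1675. pH = pKa + log([A⁻]/[HA]), so log([A⁻]/[HA]) = pH − pKa = 3.62 − 3.1675 = 0.4525. [A⁻]/[HA] = 10^(0.4525) = 2.83

[A⁻]/[HA] = 2.83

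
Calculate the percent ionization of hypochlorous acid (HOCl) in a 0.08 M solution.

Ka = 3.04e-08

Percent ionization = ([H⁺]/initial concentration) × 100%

Using Ka equilibrium: x² + Ka×x - Ka×C = 0. Solving: [H⁺] = 4.9300e-05. Percent = (4.9300e-05/0.08) × 100

Percent ionization = 0.0616%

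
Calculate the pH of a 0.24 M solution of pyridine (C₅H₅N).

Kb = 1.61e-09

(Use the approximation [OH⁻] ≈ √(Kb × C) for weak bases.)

[OH⁻] = √(Kb × C) = √(1.61e-09 × 0.24) = 1.9657e-05. pOH = 4.71, pH = 14 - pOH

pH = 9.29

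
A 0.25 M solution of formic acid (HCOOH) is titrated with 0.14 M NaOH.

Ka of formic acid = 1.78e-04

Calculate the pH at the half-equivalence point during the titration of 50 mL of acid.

At half-equivalence [HA] = [A⁻], so Henderson-Hasselbalch gives pH = pKa = -log(1.78e-04) = 3.75.

pH = pKa = 3.75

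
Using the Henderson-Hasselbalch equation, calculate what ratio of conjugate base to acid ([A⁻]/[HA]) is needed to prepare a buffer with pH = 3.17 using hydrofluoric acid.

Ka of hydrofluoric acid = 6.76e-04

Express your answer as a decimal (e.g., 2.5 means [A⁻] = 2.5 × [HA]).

pKa = -log(6.76e-04) = 3.1701. pH = pKa + log([A⁻]/[HA]), so log([A⁻]/[HA]) = pH − pKa = 3.17 − 3.1701 = -0.0001. [A⁻]/[HA] = 10^(-0.0001) = 1.00

[A⁻]/[HA] = 1.00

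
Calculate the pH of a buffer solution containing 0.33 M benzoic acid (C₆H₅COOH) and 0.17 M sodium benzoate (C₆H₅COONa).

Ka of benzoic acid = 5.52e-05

pKa = -log(5.52e-05) = 4.26. pH = pKa + log([A⁻]/[HA]) = 4.26 + log(0.17/0.33)

pH = 3.97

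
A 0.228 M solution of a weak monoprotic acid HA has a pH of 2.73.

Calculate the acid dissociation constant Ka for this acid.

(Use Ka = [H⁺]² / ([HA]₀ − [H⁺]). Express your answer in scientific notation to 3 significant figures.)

[H⁺] = 10^(−pH) = 10^(−2.73) = 1.862e-03 M. For HA ⇌ H⁺ + A⁻, Ka = [H⁺][A⁻]/[HA] = [H⁺]² / ([HA]₀ − [H⁺]) = (1.862e-03)² / (0.228 − 1.862e-03) = 1.53e-05.

K_a = 1.53e-05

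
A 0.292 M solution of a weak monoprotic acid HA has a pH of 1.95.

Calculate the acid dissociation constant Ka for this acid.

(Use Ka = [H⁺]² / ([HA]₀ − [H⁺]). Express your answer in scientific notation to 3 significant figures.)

[H⁺] = 10^(−pH) = 10^(−1.95) = 1.122e-02 M. For HA ⇌ H⁺ + A⁻, Ka = [H⁺][A⁻]/[HA] = [H⁺]² / ([HA]₀ − [H⁺]) = (1.122e-02)² / (0.292 − 1.122e-02) = 4.48e-04.

K_a = 4.48e-04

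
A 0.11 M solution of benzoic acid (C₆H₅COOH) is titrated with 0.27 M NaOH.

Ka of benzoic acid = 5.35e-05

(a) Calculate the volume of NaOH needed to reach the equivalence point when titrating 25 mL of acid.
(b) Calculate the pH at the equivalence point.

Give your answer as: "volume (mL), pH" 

moles acid = 0.11 × 25/1000 = 0.00275 mol; V_base = moles/0.27 × 1000 = 10.2 mL. At equivalence only the conjugate base is present: [A⁻] = 0.00275/0.035 = 7.8158e-02 M. Kb = Kw/Ka = 1.87e-10; [OH⁻] = √(Kb × [A⁻]) = 3.8222e-06; pOH = 5.42; pH = 14 - pOH = 8.58.

V = 10.2 mL, pH = 8.58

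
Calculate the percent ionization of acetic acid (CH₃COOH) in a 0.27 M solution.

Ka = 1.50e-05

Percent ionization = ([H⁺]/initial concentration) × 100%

Using Ka equilibrium: x² + Ka×x - Ka×C = 0. Solving: [H⁺] = 2.0050e-03. Percent = (2.0050e-03/0.27) × 100

Percent ionization = 0.743%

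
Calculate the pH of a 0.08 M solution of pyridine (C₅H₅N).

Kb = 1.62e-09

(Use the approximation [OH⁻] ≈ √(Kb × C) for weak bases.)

[OH⁻] = √(Kb × C) = √(1.62e-09 × 0.08) = 1.1384e-05. pOH = 4.94, pH = 14 - pOH

pH = 9.06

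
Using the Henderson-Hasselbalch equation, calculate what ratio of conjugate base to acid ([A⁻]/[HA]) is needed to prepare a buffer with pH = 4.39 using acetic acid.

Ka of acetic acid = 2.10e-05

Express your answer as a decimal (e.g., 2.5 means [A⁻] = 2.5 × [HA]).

pKa = -log(2.10e-05) = 4.6778. pH = pKa + log([A⁻]/[HA]), so log([A⁻]/[HA]) = pH − pKa = 4.39 − 4.6778 = -0.2878. [A⁻]/[HA] = 10^(-0.2878) = 0.515

[A⁻]/[HA] = 0.515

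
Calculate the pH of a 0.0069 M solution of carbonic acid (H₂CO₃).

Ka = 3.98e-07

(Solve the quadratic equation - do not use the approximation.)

x² + Ka×x - Ka×C = 0. Using quadratic formula: [H⁺] = 5.2206e-05

pH = 4.28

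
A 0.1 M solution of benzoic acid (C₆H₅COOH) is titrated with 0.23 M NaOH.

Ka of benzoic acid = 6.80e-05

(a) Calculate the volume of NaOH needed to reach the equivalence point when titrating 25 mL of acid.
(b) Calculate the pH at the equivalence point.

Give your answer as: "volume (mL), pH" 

moles acid = 0.1 × 25/1000 = 0.0025 mol; V_base = moles/0.23 × 1000 = 10.9 mL. At equivalence only the conjugate base is present: [A⁻] = 0.0025/0.036 = 6.9697e-02 M. Kb = Kw/Ka = 1.47e-10; [OH⁻] = √(Kb × [A⁻]) = 3.2015e-06; pOH = 5.49; pH = 14 - pOH = 8.51.

V = 10.9 mL, pH = 8.51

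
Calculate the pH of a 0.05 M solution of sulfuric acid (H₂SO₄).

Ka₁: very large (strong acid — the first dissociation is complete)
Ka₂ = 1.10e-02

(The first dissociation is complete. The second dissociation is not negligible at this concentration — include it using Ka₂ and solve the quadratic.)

First dissociation is complete: [H⁺]₀ = [HSO₄⁻]₀ = C = 0.05 M. Second dissociation HSO₄⁻ ⇌ H⁺ + SO₄²⁻: let x = [SO₄²⁻]. Ka₂ = (C + x)·x / (C − x) = 1.10e-02 → x² + (C + Ka₂)·x − Ka₂·C = 0 → x² + 0.06100·x − 5.500e-04 = 0. x = (−0.06100 + √(0.06100² + 4 × 5.500e-04)) / 2 = 7.9740e-03 M. [H⁺] = C + x = 0.05 + 7.9740e-03 = 5.7974e-02 M. pH = -log(5.7974e-02) = 1.24.

pH = 1.24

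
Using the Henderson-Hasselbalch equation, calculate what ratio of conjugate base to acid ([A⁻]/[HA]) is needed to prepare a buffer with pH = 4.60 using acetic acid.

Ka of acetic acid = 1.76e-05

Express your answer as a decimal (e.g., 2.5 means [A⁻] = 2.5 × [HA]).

pKa = -log(1.76e-05) = 4.7545. pH = pKa + log([A⁻]/[HA]), so log([A⁻]/[HA]) = pH − pKa = 4.60 − 4.7545 = -0.1545. [A⁻]/[HA] = 10^(-0.1545) = 0.701

[A⁻]/[HA] = 0.701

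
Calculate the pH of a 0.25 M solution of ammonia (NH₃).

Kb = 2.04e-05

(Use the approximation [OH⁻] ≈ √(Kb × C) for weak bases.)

[OH⁻] = √(Kb × C) = √(2.04e-05 × 0.25) = 2.2583e-03. pOH = 2.65, pH = 14 - pOH

pH = 11.35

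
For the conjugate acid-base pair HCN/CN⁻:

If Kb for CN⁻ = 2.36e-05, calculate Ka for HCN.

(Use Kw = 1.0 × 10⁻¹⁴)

For a conjugate pair Ka × Kb = Kw, so Ka = Kw/Kb = 1.0 × 10⁻¹⁴ / 2.36e-05 = 4.24e-10.

K_a = 4.24e-10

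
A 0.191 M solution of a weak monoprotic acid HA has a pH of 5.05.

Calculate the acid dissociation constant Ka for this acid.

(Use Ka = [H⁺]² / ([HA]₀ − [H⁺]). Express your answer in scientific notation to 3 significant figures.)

[H⁺] = 10^(−pH) = 10^(−5.05) = 8.913e-06 M. For HA ⇌ H⁺ + A⁻, Ka = [H⁺][A⁻]/[HA] = [H⁺]² / ([HA]₀ − [H⁺]) = (8.913e-06)² / (0.191 − 8.913e-06) = 4.16e-10.

K_a = 4.16e-10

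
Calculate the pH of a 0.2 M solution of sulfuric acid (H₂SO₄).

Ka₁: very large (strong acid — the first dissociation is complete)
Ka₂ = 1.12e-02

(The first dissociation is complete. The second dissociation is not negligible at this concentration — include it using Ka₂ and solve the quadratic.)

First dissociation is complete: [H⁺]₀ = [HSO₄⁻]₀ = C = 0.2 M. Second dissociation HSO₄⁻ ⇌ H⁺ + SO₄²⁻: let x = [SO₄²⁻]. Ka₂ = (C + x)·x / (C − x) = 1.12e-02 → x² + (C + Ka₂)·x − Ka₂·C = 0 → x² + 0.21120·x − 2.240e-03 = 0. x = (−0.21120 + √(0.21120² + 4 × 2.240e-03)) / 2 = 1.0121e-02 M. [H⁺] = C + x = 0.2 + 1.0121e-02 = 2.1012e-01 M. pH = -log(2.1012e-01) = 0.68.

pH = 0.68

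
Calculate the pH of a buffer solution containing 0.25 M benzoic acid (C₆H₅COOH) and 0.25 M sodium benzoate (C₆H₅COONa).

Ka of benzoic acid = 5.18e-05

pKa = -log(5.18e-05) = 4.29. pH = pKa + log([A⁻]/[HA]) = 4.29 + log(0.25/0.25)

pH = 4.29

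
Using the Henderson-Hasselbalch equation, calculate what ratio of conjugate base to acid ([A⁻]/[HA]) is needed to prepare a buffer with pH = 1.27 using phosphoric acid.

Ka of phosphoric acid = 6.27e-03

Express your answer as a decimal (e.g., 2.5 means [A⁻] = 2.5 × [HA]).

pKa = -log(6.27e-03) = 2.2027. pH = pKa + log([A⁻]/[HA]), so log([A⁻]/[HA]) = pH − pKa = 1.27 − 2.2027 = -0.9327. [A⁻]/[HA] = 10^(-0.9327) = 0.117

[A⁻]/[HA] = 0.117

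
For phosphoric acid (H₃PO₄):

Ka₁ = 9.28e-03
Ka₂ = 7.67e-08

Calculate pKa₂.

pKa₂ = -log(Ka₂) = -log(7.67e-08) = 7.12.

pK_{a2} = 7.12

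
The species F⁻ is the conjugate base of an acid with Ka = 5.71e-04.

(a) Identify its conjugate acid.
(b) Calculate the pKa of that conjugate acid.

(a) The conjugate acid is formed by adding one H⁺ to F⁻, giving HF. (b) pKa = -log(Ka) = -log(5.71e-04) = 3.24.

Conjugate acid: HF; pK_a = 3.24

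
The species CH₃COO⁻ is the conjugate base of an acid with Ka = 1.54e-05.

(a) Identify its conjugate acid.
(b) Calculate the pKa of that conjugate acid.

(a) The conjugate acid is formed by adding one H⁺ to CH₃COO⁻, giving CH₃COOH. (b) pKa = -log(Ka) = -log(1.54e-05) = 4.81.

Conjugate acid: CH₃COOH; pK_a = 4.81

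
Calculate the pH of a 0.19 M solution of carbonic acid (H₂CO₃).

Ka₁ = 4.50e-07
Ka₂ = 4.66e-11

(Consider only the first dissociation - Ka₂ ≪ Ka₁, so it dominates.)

First dissociation dominates. From Ka₁ = [H⁺][HA⁻]/[H₂A], x² + Ka₁·x − Ka₁·C = 0 with C = 0.19 M and Ka₁ = 4.50e-07. Solving: [H⁺] = (−Ka₁ + √(Ka₁² + 4·Ka₁·C)) / 2 = 2.9218e-04 M. pH = -log(2.9218e-04) = 3.53.

pH = 3.53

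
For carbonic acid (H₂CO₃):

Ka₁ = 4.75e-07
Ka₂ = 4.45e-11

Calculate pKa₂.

pKa₂ = -log(Ka₂) = -log(4.45e-11) = 10.35.

pK_{a2} = 10.35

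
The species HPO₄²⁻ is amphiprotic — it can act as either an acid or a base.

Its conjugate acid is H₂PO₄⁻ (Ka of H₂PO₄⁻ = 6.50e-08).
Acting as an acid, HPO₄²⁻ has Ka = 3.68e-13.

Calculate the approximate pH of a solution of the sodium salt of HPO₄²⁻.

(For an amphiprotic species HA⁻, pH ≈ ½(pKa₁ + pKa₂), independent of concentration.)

pKa₁ = -log(6.50e-08) = 7.19; pKa₂ = -log(3.68e-13) = 12.43. For an amphiprotic species, pH ≈ ½(pKa₁ + pKa₂) = ½(7.19 + 12.43) = 9.81.

pH = 9.81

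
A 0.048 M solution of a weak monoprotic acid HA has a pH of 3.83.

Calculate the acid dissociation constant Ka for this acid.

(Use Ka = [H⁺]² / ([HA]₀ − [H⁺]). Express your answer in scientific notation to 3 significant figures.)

[H⁺] = 10^(−pH) = 10^(−3.83) = 1.479e-04 M. For HA ⇌ H⁺ + A⁻, Ka = [H⁺][A⁻]/[HA] = [H⁺]² / ([HA]₀ − [H⁺]) = (1.479e-04)² / (0.048 − 1.479e-04) = 4.57e-07.

K_a = 4.57e-07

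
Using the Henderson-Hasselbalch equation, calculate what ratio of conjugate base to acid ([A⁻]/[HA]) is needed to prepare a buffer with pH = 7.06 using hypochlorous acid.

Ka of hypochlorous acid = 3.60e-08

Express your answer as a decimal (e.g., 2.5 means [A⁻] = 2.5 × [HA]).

pKa = -log(3.60e-08) = 7.4437. pH = pKa + log([A⁻]/[HA]), so log([A⁻]/[HA]) = pH − pKa = 7.06 − 7.4437 = -0.3837. [A⁻]/[HA] = 10^(-0.3837) = 0.413

[A⁻]/[HA] = 0.413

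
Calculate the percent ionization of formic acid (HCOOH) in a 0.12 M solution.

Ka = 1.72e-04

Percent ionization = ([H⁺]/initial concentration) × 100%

Using Ka equilibrium: x² + Ka×x - Ka×C = 0. Solving: [H⁺] = 4.4579e-03. Percent = (4.4579e-03/0.12) × 100

Percent ionization = 3.71%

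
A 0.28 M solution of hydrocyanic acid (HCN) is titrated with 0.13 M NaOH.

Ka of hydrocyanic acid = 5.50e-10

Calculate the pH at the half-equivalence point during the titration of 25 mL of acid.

At half-equivalence [HA] = [A⁻], so Henderson-Hasselbalch gives pH = pKa = -log(5.50e-10) = 9.26.

pH = pKa = 9.26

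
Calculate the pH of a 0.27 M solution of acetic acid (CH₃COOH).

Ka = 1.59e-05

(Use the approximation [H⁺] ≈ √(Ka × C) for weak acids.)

[H⁺] = √(Ka × C) = √(1.59e-05 × 0.27) = 2.0720e-03. pH = -log(2.0720e-03)

pH = 2.68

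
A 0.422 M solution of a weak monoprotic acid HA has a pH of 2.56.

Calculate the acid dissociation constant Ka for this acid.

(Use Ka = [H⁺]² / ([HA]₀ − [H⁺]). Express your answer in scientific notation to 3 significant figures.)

[H⁺] = 10^(−pH) = 10^(−2.56) = 2.754e-03 M. For HA ⇌ H⁺ + A⁻, Ka = [H⁺][A⁻]/[HA] = [H⁺]² / ([HA]₀ − [H⁺]) = (2.754e-03)² / (0.422 − 2.754e-03) = 1.81e-05.

K_a = 1.81e-05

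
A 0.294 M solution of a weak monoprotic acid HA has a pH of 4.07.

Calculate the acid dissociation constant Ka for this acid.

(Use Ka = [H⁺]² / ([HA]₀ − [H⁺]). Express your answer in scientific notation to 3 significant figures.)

[H⁺] = 10^(−pH) = 10^(−4.07) = 8.511e-05 M. For HA ⇌ H⁺ + A⁻, Ka = [H⁺][A⁻]/[HA] = [H⁺]² / ([HA]₀ − [H⁺]) = (8.511e-05)² / (0.294 − 8.511e-05) = 2.46e-08.

K_a = 2.46e-08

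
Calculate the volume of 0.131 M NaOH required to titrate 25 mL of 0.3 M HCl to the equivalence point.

At equivalence: moles acid = moles base. moles HCl = 0.3 × 25/1000 = 0.0075 mol. V_base = moles / 0.131 × 1000 = 57.3 mL.

V_{base} = 57.3 mL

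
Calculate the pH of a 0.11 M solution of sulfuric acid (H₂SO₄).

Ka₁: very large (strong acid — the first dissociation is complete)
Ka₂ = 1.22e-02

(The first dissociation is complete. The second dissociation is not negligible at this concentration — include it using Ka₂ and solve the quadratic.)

First dissociation is complete: [H⁺]₀ = [HSO₄⁻]₀ = C = 0.11 M. Second dissociation HSO₄⁻ ⇌ H⁺ + SO₄²⁻: let x = [SO₄²⁻]. Ka₂ = (C + x)·x / (C − x) = 1.22e-02 → x² + (C + Ka₂)·x − Ka₂·C = 0 → x² + 0.12220·x − 1.342e-03 = 0. x = (−0.12220 + √(0.12220² + 4 × 1.342e-03)) / 2 = 1.0141e-02 M. [H⁺] = C + x = 0.11 + 1.0141e-02 = 1.2014e-01 M. pH = -log(1.2014e-01) = 0.92.

pH = 0.92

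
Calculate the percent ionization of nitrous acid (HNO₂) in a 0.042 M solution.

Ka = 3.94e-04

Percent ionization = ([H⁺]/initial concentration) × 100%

Using Ka equilibrium: x² + Ka×x - Ka×C = 0. Solving: [H⁺] = 3.8757e-03. Percent = (3.8757e-03/0.042) × 100

Percent ionization = 9.23%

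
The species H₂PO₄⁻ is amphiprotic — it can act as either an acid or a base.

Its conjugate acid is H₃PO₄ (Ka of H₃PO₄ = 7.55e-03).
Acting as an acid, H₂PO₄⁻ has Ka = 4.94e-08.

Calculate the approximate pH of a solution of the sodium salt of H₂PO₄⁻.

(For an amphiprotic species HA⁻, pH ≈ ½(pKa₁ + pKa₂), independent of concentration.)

pKa₁ = -log(7.55e-03) = 2.12; pKa₂ = -log(4.94e-08) = 7.31. For an amphiprotic species, pH ≈ ½(pKa₁ + pKa₂) = ½(2.12 + 7.31) = 4.71.

pH = 4.71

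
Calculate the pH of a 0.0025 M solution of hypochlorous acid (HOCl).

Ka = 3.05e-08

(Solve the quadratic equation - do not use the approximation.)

x² + Ka×x - Ka×C = 0. Using quadratic formula: [H⁺] = 8.7169e-06

pH = 5.06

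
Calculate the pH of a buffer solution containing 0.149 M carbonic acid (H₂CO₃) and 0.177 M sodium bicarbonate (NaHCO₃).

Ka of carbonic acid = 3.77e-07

pKa = -log(3.77e-07) = 6.42. pH = pKa + log([A⁻]/[HA]) = 6.42 + log(0.177/0.149)

pH = 6.50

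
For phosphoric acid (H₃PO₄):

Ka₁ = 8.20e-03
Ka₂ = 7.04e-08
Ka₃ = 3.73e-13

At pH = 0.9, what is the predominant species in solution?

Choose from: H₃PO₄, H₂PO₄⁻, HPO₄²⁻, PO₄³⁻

pKa₁ = 2.09, pKa₂ = 7.15, pKa₃ = 12.43. For a polyprotic acid the predominant species crosses at each pKa: below pKa_n the protonated form dominates, above it the deprotonated form does. At pH = 0.9, the predominant species is H₃PO₄.

H₃PO₄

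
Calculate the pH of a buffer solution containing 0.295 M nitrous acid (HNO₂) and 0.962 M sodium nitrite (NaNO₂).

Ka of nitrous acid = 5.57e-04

pKa = -log(5.57e-04) = 3.25. pH = pKa + log([A⁻]/[HA]) = 3.25 + log(0.962/0.295)

pH = 3.77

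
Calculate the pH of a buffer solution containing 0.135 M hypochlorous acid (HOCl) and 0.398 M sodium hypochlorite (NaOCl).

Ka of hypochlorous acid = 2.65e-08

pKa = -log(2.65e-08) = 7.58. pH = pKa + log([A⁻]/[HA]) = 7.58 + log(0.398/0.135)

pH = 8.05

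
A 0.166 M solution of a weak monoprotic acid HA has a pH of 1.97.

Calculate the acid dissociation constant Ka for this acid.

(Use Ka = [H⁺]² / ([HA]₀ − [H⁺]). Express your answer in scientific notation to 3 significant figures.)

[H⁺] = 10^(−pH) = 10^(−1.97) = 1.072e-02 M. For HA ⇌ H⁺ + A⁻, Ka = [H⁺][A⁻]/[HA] = [H⁺]² / ([HA]₀ − [H⁺]) = (1.072e-02)² / (0.166 − 1.072e-02) = 7.39e-04.

K_a = 7.39e-04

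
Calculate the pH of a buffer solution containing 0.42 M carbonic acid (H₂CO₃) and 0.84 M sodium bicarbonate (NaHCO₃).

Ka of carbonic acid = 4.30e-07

pKa = -log(4.30e-07) = 6.37. pH = pKa + log([A⁻]/[HA]) = 6.37 + log(0.84/0.42)

pH = 6.67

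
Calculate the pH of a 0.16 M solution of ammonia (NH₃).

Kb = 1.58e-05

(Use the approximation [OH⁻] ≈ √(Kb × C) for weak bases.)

[OH⁻] = √(Kb × C) = √(1.58e-05 × 0.16) = 1.5900e-03. pOH = 2.80, pH = 14 - pOH

pH = 11.20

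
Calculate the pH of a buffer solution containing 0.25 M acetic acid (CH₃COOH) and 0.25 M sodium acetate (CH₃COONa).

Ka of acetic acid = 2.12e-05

pKa = -log(2.12e-05) = 4.67. pH = pKa + log([A⁻]/[HA]) = 4.67 + log(0.25/0.25)

pH = 4.67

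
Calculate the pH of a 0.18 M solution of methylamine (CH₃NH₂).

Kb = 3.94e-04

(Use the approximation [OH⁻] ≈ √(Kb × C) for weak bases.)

[OH⁻] = √(Kb × C) = √(3.94e-04 × 0.18) = 8.4214e-03. pOH = 2.07, pH = 14 - pOH

pH = 11.93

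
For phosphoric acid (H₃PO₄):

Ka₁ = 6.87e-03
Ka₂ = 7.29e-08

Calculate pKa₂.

pKa₂ = -log(Ka₂) = -log(7.29e-08) = 7.14.

pK_{a2} = 7.14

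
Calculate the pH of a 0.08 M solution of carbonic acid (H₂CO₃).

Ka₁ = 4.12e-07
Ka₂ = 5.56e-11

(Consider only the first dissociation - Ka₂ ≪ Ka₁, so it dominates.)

First dissociation dominates. From Ka₁ = [H⁺][HA⁻]/[H₂A], x² + Ka₁·x − Ka₁·C = 0 with C = 0.08 M and Ka₁ = 4.12e-07. Solving: [H⁺] = (−Ka₁ + √(Ka₁² + 4·Ka₁·C)) / 2 = 1.8134e-04 M. pH = -log(1.8134e-04) = 3.74.

pH = 3.74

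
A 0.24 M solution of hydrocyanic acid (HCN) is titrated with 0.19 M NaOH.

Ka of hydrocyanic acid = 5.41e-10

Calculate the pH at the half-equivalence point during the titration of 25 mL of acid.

At half-equivalence [HA] = [A⁻], so Henderson-Hasselbalch gives pH = pKa = -log(5.41e-10) = 9.27.

pH = pKa = 9.27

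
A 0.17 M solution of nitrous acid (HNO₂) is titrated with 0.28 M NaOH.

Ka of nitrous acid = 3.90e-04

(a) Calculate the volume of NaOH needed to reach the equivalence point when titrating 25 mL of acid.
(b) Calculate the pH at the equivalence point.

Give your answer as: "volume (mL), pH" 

moles acid = 0.17 × 25/1000 = 0.00425 mol; V_base = moles/0.28 × 1000 = 15.2 mL. At equivalence only the conjugate base is present: [A⁻] = 0.00425/0.040 = 1.0578e-01 M. Kb = Kw/Ka = 2.56e-11; [OH⁻] = √(Kb × [A⁻]) = 1.6469e-06; pOH = 5.78; pH = 14 - pOH = 8.22.

V = 15.2 mL, pH = 8.22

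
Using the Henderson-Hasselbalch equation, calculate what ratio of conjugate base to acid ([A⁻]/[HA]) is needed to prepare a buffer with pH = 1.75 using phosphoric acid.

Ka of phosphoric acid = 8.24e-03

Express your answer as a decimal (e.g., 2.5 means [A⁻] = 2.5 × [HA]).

pKa = -log(8.24e-03) = 2.0841. pH = pKa + log([A⁻]/[HA]), so log([A⁻]/[HA]) = pH − pKa = 1.75 − 2.0841 = -0.3341. [A⁻]/[HA] = 10^(-0.3341) = 0.463

[A⁻]/[HA] = 0.463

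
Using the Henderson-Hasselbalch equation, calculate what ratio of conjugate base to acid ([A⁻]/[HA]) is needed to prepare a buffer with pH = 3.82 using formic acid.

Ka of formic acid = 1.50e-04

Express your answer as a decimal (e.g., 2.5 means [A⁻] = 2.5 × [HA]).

pKa = -log(1.50e-04) = 3.8239. pH = pKa + log([A⁻]/[HA]), so log([A⁻]/[HA]) = pH − pKa = 3.82 − 3.8239 = -0.0039. [A⁻]/[HA] = 10^(-0.0039) = 0.991

[A⁻]/[HA] = 0.991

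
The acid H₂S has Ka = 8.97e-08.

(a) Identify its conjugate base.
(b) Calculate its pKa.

(a) The conjugate base is formed by removing one H⁺ from H₂S, giving HS⁻. (b) pKa = -log(Ka) = -log(8.97e-08) = 7.05.

Conjugate base: HS⁻; pK_a = 7.05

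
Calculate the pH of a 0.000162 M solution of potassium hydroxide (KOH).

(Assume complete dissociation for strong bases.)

[OH⁻] = 0.000162 M for strong base. pOH = -log[OH⁻] = 3.79, pH = 14 - pOH

pH = 10.21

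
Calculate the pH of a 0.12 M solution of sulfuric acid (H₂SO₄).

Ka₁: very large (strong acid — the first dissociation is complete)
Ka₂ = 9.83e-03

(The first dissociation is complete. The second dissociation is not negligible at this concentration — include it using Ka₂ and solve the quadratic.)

First dissociation is complete: [H⁺]₀ = [HSO₄⁻]₀ = C = 0.12 M. Second dissociation HSO₄⁻ ⇌ H⁺ + SO₄²⁻: let x = [SO₄²⁻]. Ka₂ = (C + x)·x / (C − x) = 9.83e-03 → x² + (C + Ka₂)·x − Ka₂·C = 0 → x² + 0.12983·x − 1.180e-03 = 0. x = (−0.12983 + √(0.12983² + 4 × 1.180e-03)) / 2 = 8.5258e-03 M. [H⁺] = C + x = 0.12 + 8.5258e-03 = 1.2853e-01 M. pH = -log(1.2853e-01) = 0.89.

pH = 0.89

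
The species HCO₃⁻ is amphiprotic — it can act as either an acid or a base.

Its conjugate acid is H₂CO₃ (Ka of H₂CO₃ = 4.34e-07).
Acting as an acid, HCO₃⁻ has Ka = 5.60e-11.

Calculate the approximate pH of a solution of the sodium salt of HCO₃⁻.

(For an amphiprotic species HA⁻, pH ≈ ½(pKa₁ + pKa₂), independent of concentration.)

pKa₁ = -log(4.34e-07) = 6.36; pKa₂ = -log(5.60e-11) = 10.25. For an amphiprotic species, pH ≈ ½(pKa₁ + pKa₂) = ½(6.36 + 10.25) = 8.31.

pH = 8.31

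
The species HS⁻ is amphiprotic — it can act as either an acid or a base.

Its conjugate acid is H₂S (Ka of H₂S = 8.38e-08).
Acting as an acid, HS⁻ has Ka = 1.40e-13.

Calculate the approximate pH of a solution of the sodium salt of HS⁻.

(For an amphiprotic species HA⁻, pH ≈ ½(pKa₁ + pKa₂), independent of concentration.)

pKa₁ = -log(8.38e-08) = 7.08; pKa₂ = -log(1.40e-13) = 12.85. For an amphiprotic species, pH ≈ ½(pKa₁ + pKa₂) = ½(7.08 + 12.85) = 9.97.

pH = 9.97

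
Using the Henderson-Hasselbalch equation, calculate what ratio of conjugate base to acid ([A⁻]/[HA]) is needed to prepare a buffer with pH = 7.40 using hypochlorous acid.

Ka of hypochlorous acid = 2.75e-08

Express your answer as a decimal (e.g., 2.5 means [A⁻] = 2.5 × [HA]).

pKa = -log(2.75e-08) = 7.5607. pH = pKa + log([A⁻]/[HA]), so log([A⁻]/[HA]) = pH − pKa = 7.40 − 7.5607 = -0.1607. [A⁻]/[HA] = 10^(-0.1607) = 0.691

[A⁻]/[HA] = 0.691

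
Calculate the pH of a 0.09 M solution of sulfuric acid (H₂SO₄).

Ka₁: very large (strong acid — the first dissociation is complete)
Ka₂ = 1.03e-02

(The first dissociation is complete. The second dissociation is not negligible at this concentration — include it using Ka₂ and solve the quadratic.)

First dissociation is complete: [H⁺]₀ = [HSO₄⁻]₀ = C = 0.09 M. Second dissociation HSO₄⁻ ⇌ H⁺ + SO₄²⁻: let x = [SO₄²⁻]. Ka₂ = (C + x)·x / (C − x) = 1.03e-02 → x² + (C + Ka₂)·x − Ka₂·C = 0 → x² + 0.10030·x − 9.270e-04 = 0. x = (−0.10030 + √(0.10030² + 4 × 9.270e-04)) / 2 = 8.5188e-03 M. [H⁺] = C + x = 0.09 + 8.5188e-03 = 9.8519e-02 M. pH = -log(9.8519e-02) = 1.01.

pH = 1.01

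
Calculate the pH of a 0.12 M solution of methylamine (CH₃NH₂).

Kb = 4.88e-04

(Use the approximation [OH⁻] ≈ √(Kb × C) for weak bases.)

[OH⁻] = √(Kb × C) = √(4.88e-04 × 0.12) = 7.6525e-03. pOH = 2.12, pH = 14 - pOH

pH = 11.88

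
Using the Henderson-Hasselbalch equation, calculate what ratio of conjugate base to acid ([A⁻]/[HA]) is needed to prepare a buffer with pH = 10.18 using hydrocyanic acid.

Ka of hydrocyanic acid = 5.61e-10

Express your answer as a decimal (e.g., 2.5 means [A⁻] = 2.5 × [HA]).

pKa = -log(5.61e-10) = 9.2510. pH = pKa + log([A⁻]/[HA]), so log([A⁻]/[HA]) = pH − pKa = 10.18 − 9.2510 = 0.9290. [A⁻]/[HA] = 10^(0.9290) = 8.49

[A⁻]/[HA] = 8.49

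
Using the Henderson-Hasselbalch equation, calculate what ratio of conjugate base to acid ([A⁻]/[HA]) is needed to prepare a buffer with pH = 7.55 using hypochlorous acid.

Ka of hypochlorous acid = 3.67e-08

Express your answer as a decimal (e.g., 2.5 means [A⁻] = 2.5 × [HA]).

pKa = -log(3.67e-08) = 7.4353. pH = pKa + log([A⁻]/[HA]), so log([A⁻]/[HA]) = pH − pKa = 7.55 − 7.4353 = 0.1147. [A⁻]/[HA] = 10^(0.1147) = 1.30

[A⁻]/[HA] = 1.30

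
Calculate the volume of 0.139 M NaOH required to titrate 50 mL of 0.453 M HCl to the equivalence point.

At equivalence: moles acid = moles base. moles HCl = 0.453 × 50/1000 = 0.02265 mol. V_base = moles / 0.139 × 1000 = 162.9 mL.

V_{base} = 162.9 mL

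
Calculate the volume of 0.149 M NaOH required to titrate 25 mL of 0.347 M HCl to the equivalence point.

At equivalence: moles acid = moles base. moles HCl = 0.347 × 25/1000 = 0.008675 mol. V_base = moles / 0.149 × 1000 = 58.2 mL.

V_{base} = 58.2 mL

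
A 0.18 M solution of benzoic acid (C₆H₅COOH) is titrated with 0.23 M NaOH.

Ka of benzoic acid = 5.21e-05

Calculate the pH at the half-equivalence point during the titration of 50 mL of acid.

At half-equivalence [HA] = [A⁻], so Henderson-Hasselbalch gives pH = pKa = -log(5.21e-05) = 4.28.

pH = pKa = 4.28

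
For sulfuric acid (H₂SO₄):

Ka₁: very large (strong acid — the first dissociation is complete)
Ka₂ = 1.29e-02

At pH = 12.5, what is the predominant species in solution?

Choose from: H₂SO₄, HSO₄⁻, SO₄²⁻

The first dissociation is complete, so H₂SO₄ itself is never the predominant species in water; pKa₂ = -log(1.29e-02) = 1.89. For a polyprotic acid the predominant species crosses at each pKa: below pKa_n the protonated form dominates, above it the deprotonated form does. At pH = 12.5, the predominant species is SO₄²⁻.

SO₄²⁻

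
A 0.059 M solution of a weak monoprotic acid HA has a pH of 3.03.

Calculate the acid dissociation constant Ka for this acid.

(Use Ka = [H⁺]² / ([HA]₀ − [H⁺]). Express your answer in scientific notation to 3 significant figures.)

[H⁺] = 10^(−pH) = 10^(−3.03) = 9.333e-04 M. For HA ⇌ H⁺ + A⁻, Ka = [H⁺][A⁻]/[HA] = [H⁺]² / ([HA]₀ − [H⁺]) = (9.333e-04)² / (0.059 − 9.333e-04) = 1.50e-05.

K_a = 1.50e-05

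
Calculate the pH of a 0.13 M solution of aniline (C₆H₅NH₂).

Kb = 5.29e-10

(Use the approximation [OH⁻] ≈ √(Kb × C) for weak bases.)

[OH⁻] = √(Kb × C) = √(5.29e-10 × 0.13) = 8.2928e-06. pOH = 5.08, pH = 14 - pOH

pH = 8.92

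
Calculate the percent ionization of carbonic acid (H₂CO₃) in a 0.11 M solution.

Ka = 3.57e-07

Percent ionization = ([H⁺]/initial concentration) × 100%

Using Ka equilibrium: x² + Ka×x - Ka×C = 0. Solving: [H⁺] = 1.9799e-04. Percent = (1.9799e-04/0.11) × 100

Percent ionization = 0.18%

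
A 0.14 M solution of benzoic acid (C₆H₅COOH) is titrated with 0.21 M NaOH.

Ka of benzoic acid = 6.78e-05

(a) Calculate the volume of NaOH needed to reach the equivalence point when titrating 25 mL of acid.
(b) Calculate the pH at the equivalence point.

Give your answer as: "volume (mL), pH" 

moles acid = 0.14 × 25/1000 = 0.0035 mol; V_base = moles/0.21 × 1000 = 16.7 mL. At equivalence only the conjugate base is present: [A⁻] = 0.0035/0.042 = 8.4000e-02 M. Kb = Kw/Ka = 1.47e-10; [OH⁻] = √(Kb × [A⁻]) = 3.5199e-06; pOH = 5.45; pH = 14 - pOH = 8.55.

V = 16.7 mL, pH = 8.55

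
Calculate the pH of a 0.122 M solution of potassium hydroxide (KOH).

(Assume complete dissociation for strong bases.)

[OH⁻] = 0.122 M for strong base. pOH = -log[OH⁻] = 0.91, pH = 14 - pOH

pH = 13.09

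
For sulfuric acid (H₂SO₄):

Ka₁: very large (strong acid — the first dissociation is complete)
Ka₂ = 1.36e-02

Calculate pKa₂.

pKa₂ = -log(Ka₂) = -log(1.36e-02) = 1.87.

pK_{a2} = 1.87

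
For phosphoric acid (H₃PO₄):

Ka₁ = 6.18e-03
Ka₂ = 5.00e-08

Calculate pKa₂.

pKa₂ = -log(Ka₂) = -log(5.00e-08) = 7.30.

pK_{a2} = 7.30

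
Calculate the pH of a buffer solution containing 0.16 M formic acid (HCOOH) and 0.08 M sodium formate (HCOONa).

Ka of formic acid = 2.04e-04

pKa = -log(2.04e-04) = 3.69. pH = pKa + log([A⁻]/[HA]) = 3.69 + log(0.08/0.16)

pH = 3.39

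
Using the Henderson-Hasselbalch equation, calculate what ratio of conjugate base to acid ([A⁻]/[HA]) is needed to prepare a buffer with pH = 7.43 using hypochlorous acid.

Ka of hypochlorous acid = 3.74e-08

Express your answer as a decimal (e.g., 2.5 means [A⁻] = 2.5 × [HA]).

pKa = -log(3.74e-08) = 7.4271. pH = pKa + log([A⁻]/[HA]), so log([A⁻]/[HA]) = pH − pKa = 7.43 − 7.4271 = 0.0029. [A⁻]/[HA] = 10^(0.0029) = 1.01

[A⁻]/[HA] = 1.01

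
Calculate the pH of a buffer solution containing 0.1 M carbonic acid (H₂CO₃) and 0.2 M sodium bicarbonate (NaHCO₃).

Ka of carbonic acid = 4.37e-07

pKa = -log(4.37e-07) = 6.36. pH = pKa + log([A⁻]/[HA]) = 6.36 + log(0.2/0.1)

pH = 6.66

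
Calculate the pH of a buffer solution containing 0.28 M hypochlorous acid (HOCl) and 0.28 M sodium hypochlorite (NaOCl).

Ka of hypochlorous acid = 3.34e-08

pKa = -log(3.34e-08) = 7.48. pH = pKa + log([A⁻]/[HA]) = 7.48 + log(0.28/0.28)

pH = 7.48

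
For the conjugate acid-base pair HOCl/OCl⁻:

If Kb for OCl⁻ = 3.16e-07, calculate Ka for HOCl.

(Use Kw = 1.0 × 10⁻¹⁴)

For a conjugate pair Ka × Kb = Kw, so Ka = Kw/Kb = 1.0 × 10⁻¹⁴ / 3.16e-07 = 3.16e-08.

K_a = 3.16e-08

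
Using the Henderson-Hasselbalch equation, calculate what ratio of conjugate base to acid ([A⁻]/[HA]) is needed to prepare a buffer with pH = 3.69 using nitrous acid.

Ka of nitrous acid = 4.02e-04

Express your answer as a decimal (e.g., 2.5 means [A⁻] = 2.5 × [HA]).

pKa = -log(4.02e-04) = 3.3958. pH = pKa + log([A⁻]/[HA]), so log([A⁻]/[HA]) = pH − pKa = 3.69 − 3.3958 = 0.2942. [A⁻]/[HA] = 10^(0.2942) = 1.97

[A⁻]/[HA] = 1.97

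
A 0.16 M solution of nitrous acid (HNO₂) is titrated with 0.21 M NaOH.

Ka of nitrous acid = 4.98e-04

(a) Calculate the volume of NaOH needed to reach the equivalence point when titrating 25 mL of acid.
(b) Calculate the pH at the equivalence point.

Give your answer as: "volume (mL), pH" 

moles acid = 0.16 × 25/1000 = 0.004 mol; V_base = moles/0.21 × 1000 = 19.0 mL. At equivalence only the conjugate base is present: [A⁻] = 0.004/0.044 = 9.0811e-02 M. Kb = Kw/Ka = 2.01e-11; [OH⁻] = √(Kb × [A⁻]) = 1.3504e-06; pOH = 5.87; pH = 14 - pOH = 8.13.

V = 19.0 mL, pH = 8.13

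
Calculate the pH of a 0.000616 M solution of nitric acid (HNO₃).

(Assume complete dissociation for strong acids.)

[H⁺] = 0.000616 M for strong acid. pH = -log[H⁺] = -log(0.000616)

pH = 3.21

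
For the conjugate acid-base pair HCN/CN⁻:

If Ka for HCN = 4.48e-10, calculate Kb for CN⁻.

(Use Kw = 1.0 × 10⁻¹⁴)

For a conjugate pair Ka × Kb = Kw, so Kb = Kw/Ka = 1.0 × 10⁻¹⁴ / 4.48e-10 = 2.23e-05.

K_b = 2.23e-05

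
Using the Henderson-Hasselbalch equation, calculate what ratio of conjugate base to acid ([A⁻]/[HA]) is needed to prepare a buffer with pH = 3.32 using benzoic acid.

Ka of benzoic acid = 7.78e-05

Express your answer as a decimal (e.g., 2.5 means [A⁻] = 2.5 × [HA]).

pKa = -log(7.78e-05) = 4.1090. pH = pKa + log([A⁻]/[HA]), so log([A⁻]/[HA]) = pH − pKa = 3.32 − 4.1090 = -0.7890. [A⁻]/[HA] = 10^(-0.7890) = 0.163

[A⁻]/[HA] = 0.163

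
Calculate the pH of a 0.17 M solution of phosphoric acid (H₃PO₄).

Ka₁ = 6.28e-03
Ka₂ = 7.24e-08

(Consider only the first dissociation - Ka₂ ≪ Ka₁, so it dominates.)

First dissociation dominates. From Ka₁ = [H⁺][HA⁻]/[H₂A], x² + Ka₁·x − Ka₁·C = 0 with C = 0.17 M and Ka₁ = 6.28e-03. Solving: [H⁺] = (−Ka₁ + √(Ka₁² + 4·Ka₁·C)) / 2 = 2.9685e-02 M. pH = -log(2.9685e-02) = 1.53.

pH = 1.53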